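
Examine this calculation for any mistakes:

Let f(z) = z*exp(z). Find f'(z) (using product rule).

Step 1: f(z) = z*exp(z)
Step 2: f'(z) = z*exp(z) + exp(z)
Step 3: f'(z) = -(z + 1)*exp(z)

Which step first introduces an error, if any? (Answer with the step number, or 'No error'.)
Step 3

Step 3 is incorrect due to a sign flip.
The step shows: -(z + 1)*exp(z)
The correct value should be: (z + 1)*exp(z)

Explanation: The sign of the whole expression was flipped: the term (z + 1)*exp(z) was incorrectly written as -(z + 1)*exp(z)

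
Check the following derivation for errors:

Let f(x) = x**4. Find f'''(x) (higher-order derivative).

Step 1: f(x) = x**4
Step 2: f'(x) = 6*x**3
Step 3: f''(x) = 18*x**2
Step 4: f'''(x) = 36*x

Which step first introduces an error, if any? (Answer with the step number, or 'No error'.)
Step 2

Step 2 is incorrect due to a wrong coefficient.
The step shows: 6*x**3
The correct value should be: 4*x**3

Explanation: The coefficient 4 was incorrectly written as 6: the term 4*x**3 was incorrectly written as 6*x**3
The later steps are derived from this incorrect expression, so the error originates in Step 2.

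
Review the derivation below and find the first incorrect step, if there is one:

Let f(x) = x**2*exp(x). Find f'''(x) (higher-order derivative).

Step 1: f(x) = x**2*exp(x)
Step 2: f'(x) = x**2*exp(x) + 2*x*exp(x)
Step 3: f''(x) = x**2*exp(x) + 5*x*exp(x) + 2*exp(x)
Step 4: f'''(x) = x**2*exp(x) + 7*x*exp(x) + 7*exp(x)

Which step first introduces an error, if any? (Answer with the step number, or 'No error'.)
Step 3

Step 3 is incorrect due to a wrong coefficient.
The step shows: x**2*exp(x) + 5*x*exp(x) + 2*exp(x)
The correct value should be: x**2*exp(x) + 4*x*exp(x) + 2*exp(x)

Explanation: The coefficient 4 was incorrectly written as 5: the term 4*x*exp(x) was incorrectly written as 5*x*exp(x)
The later steps are derived from this incorrect expression, so the error originates in Step 3.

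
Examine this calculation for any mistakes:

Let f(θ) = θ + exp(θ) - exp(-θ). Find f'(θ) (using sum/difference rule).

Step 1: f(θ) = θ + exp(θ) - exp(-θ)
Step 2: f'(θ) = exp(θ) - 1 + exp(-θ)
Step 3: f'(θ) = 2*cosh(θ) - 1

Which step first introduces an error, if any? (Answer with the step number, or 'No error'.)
Step 2

Step 2 is incorrect due to a sign flip.
The step shows: exp(θ) - 1 + exp(-θ)
The correct value should be: exp(θ) + 1 + exp(-θ)

Explanation: The sign of one term was flipped: the term 1 was incorrectly written as -1
The later steps are derived from this incorrect expression, so the error originates in Step 2.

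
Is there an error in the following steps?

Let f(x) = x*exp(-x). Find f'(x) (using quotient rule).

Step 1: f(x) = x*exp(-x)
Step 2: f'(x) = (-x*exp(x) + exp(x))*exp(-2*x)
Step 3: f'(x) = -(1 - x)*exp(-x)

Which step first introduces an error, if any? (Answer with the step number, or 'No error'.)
Step 3

Step 3 is incorrect due to a sign flip.
The step shows: -(1 - x)*exp(-x)
The correct value should be: (1 - x)*exp(-x)

Explanation: The sign of the whole expression was flipped: the term (1 - x)*exp(-x) was incorrectly written as -(1 - x)*exp(-x)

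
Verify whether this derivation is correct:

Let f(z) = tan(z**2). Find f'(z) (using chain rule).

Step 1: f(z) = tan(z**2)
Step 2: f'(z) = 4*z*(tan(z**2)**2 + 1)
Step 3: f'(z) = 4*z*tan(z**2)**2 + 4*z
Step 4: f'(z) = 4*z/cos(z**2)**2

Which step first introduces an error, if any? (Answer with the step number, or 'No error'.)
Step 2

Step 2 is incorrect due to a wrong coefficient.
The step shows: 4*z*(tan(z**2)**2 + 1)
The correct value should be: 2*z*(tan(z**2)**2 + 1)

Explanation: The coefficient 2 was incorrectly written as 4: the term 2*z*(tan(z**2)**2 + 1) was incorrectly written as 4*z*(tan(z**2)**2 + 1)
The later steps are derived from this incorrect expression, so the error originates in Step 2.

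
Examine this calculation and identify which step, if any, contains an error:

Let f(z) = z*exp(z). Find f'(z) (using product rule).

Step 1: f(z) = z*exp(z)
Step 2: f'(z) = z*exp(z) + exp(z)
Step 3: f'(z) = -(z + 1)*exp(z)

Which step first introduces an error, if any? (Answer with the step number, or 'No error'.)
Step 3

Step 3 is incorrect due to a sign flip.
The step shows: -(z + 1)*exp(z)
The correct value should be: (z + 1)*exp(z)

Explanation: The sign of the whole expression was flipped: the term (z + 1)*exp(z) was incorrectly written as -(z + 1)*exp(z)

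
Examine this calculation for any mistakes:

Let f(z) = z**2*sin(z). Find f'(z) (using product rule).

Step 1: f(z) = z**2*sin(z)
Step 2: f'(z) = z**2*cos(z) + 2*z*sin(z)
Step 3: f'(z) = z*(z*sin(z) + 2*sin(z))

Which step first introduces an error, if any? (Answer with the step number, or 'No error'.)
Step 3

Step 3 is incorrect due to a wrong trig function.
The step shows: z*(z*sin(z) + 2*sin(z))
The correct value should be: z*(z*cos(z) + 2*sin(z))

Explanation: cos(z) was incorrectly written as sin(z): the term z*(z*cos(z) + 2*sin(z)) was incorrectly written as z*(z*sin(z) + 2*sin(z))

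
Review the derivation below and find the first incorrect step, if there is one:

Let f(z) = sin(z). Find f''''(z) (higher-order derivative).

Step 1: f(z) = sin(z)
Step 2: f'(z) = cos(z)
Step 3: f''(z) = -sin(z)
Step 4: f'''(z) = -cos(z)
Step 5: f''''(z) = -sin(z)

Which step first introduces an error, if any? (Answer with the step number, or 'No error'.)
Step 5

Step 5 is incorrect due to a sign flip.
The step shows: -sin(z)
The correct value should be: sin(z)

Explanation: The sign of the whole expression was flipped: the term sin(z) was incorrectly written as -sin(z)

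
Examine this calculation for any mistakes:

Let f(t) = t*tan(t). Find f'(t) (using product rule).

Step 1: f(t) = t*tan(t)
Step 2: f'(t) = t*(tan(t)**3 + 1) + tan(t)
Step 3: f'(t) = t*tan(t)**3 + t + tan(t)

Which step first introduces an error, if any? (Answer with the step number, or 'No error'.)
Step 2

Step 2 is incorrect due to a wrong exponent.
The step shows: t*(tan(t)**3 + 1) + tan(t)
The correct value should be: t*(tan(t)**2 + 1) + tan(t)

Explanation: The exponent 2 on tan(t) was incorrectly written as 3: the term t*(tan(t)**2 + 1) was incorrectly written as t*(tan(t)**3 + 1)
The later steps are derived from this incorrect expression, so the error originates in Step 2.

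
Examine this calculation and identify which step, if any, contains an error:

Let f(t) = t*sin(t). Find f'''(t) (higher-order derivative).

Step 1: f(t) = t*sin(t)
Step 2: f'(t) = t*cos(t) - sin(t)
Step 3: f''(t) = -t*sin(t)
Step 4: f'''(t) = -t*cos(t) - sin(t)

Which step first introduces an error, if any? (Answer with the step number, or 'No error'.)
Step 2

Step 2 is incorrect due to a sign flip.
The step shows: t*cos(t) - sin(t)
The correct value should be: t*cos(t) + sin(t)

Explanation: The sign of one term was flipped: the term sin(t) was incorrectly written as -sin(t)
The later steps are derived from this incorrect expression, so the error originates in Step 2.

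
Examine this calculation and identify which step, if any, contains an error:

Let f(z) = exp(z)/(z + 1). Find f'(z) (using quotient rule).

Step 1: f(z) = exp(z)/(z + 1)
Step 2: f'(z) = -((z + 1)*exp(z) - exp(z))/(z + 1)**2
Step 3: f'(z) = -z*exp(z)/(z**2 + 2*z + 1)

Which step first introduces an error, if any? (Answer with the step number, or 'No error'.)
Step 2

Step 2 is incorrect due to a sign flip.
The step shows: -((z + 1)*exp(z) - exp(z))/(z + 1)**2
The correct value should be: ((z + 1)*exp(z) - exp(z))/(z + 1)**2

Explanation: The sign of the whole expression was flipped: the term ((z + 1)*exp(z) - exp(z))/(z + 1)**2 was incorrectly written as -((z + 1)*exp(z) - exp(z))/(z + 1)**2
The later steps are derived from this incorrect expression, so the error originates in Step 2.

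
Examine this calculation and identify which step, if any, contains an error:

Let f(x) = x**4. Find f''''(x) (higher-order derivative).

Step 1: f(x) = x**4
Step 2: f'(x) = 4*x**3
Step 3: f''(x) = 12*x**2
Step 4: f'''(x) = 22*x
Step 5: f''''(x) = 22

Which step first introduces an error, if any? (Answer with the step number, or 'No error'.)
Step 4

Step 4 is incorrect due to a wrong coefficient.
The step shows: 22*x
The correct value should be: 24*x

Explanation: The coefficient 24 was incorrectly written as 22: the term 24*x was incorrectly written as 22*x
The later steps are derived from this incorrect expression, so the error originates in Step 4.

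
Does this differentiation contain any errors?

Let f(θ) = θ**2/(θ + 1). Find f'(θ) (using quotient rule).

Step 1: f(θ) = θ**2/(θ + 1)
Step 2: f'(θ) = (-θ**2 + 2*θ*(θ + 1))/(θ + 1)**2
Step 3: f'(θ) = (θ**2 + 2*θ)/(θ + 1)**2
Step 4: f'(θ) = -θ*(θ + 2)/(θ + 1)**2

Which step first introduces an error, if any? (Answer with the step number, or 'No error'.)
Step 4

Step 4 is incorrect due to a sign flip.
The step shows: -θ*(θ + 2)/(θ + 1)**2
The correct value should be: θ*(θ + 2)/(θ + 1)**2

Explanation: The sign of the whole expression was flipped: the term θ*(θ + 2)/(θ + 1)**2 was incorrectly written as -θ*(θ + 2)/(θ + 1)**2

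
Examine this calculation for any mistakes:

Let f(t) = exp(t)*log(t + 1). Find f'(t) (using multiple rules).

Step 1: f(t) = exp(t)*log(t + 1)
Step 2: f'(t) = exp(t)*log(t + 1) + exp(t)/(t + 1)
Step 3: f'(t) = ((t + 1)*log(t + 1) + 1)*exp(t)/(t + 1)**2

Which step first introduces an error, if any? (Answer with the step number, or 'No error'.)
Step 3

Step 3 is incorrect due to a wrong exponent.
The step shows: ((t + 1)*log(t + 1) + 1)*exp(t)/(t + 1)**2
The correct value should be: ((t + 1)*log(t + 1) + 1)*exp(t)/(t + 1)

Explanation: The exponent -1 on t + 1 was incorrectly written as -2: the term ((t + 1)*log(t + 1) + 1)*exp(t)/(t + 1) was incorrectly written as ((t + 1)*log(t + 1) + 1)*exp(t)/(t + 1)**2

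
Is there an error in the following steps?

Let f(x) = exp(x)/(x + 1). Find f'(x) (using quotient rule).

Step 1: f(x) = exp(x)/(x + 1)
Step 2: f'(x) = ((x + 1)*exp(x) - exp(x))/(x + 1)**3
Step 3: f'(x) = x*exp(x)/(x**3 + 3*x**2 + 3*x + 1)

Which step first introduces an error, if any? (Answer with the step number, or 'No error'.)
Step 2

Step 2 is incorrect due to a wrong exponent.
The step shows: ((x + 1)*exp(x) - exp(x))/(x + 1)**3
The correct value should be: ((x + 1)*exp(x) - exp(x))/(x + 1)**2

Explanation: The exponent -2 on x + 1 was incorrectly written as -3: the term ((x + 1)*exp(x) - exp(x))/(x + 1)**2 was incorrectly written as ((x + 1)*exp(x) - exp(x))/(x + 1)**3
The later steps are derived from this incorrect expression, so the error originates in Step 2.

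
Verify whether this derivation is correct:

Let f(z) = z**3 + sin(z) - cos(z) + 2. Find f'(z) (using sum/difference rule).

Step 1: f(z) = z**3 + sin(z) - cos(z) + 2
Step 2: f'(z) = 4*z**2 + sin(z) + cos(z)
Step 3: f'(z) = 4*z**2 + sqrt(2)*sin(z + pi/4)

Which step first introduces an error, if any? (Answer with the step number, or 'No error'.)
Step 2

Step 2 is incorrect due to a wrong coefficient.
The step shows: 4*z**2 + sin(z) + cos(z)
The correct value should be: 3*z**2 + sin(z) + cos(z)

Explanation: The coefficient 3 was incorrectly written as 4: the term 3*z**2 was incorrectly written as 4*z**2
The later steps are derived from this incorrect expression, so the error originates in Step 2.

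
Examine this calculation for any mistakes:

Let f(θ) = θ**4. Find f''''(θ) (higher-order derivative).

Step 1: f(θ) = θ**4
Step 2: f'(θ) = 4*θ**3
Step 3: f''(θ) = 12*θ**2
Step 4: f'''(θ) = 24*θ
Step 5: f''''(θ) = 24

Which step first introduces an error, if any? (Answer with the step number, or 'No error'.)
No error

All steps in this derivation are correct.
The final answer f''''(θ) = 24 is valid.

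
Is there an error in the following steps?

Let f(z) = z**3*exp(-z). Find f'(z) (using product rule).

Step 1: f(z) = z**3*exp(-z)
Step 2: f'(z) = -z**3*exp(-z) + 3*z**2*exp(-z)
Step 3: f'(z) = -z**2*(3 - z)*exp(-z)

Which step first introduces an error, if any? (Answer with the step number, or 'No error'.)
Step 3

Step 3 is incorrect due to a sign flip.
The step shows: -z**2*(3 - z)*exp(-z)
The correct value should be: z**2*(3 - z)*exp(-z)

Explanation: The sign of the whole expression was flipped: the term z**2*(3 - z)*exp(-z) was incorrectly written as -z**2*(3 - z)*exp(-z)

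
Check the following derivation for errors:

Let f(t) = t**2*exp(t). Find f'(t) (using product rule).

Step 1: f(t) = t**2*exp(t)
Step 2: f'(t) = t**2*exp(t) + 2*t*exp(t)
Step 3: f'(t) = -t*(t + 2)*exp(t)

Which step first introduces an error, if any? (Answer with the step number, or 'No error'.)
Step 3

Step 3 is incorrect due to a sign flip.
The step shows: -t*(t + 2)*exp(t)
The correct value should be: t*(t + 2)*exp(t)

Explanation: The sign of the whole expression was flipped: the term t*(t + 2)*exp(t) was incorrectly written as -t*(t + 2)*exp(t)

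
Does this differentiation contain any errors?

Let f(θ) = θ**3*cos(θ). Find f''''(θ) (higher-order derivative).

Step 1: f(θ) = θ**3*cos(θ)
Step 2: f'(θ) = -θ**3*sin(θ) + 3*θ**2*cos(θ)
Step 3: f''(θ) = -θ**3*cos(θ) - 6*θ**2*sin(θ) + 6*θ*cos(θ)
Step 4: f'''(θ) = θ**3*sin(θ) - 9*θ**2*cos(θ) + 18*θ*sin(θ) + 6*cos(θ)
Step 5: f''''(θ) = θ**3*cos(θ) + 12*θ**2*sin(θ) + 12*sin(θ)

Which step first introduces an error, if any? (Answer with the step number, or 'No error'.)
Step 4

Step 4 is incorrect due to a sign flip.
The step shows: θ**3*sin(θ) - 9*θ**2*cos(θ) + 18*θ*sin(θ) + 6*cos(θ)
The correct value should be: θ**3*sin(θ) - 9*θ**2*cos(θ) - 18*θ*sin(θ) + 6*cos(θ)

Explanation: The sign of one term was flipped: the term -18*θ*sin(θ) was incorrectly written as 18*θ*sin(θ)
The later steps are derived from this incorrect expression, so the error originates in Step 4.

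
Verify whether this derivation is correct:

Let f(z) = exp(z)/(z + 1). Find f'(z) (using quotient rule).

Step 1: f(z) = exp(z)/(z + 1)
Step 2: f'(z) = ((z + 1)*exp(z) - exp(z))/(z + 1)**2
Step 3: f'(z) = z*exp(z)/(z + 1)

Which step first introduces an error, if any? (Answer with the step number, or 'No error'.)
Step 3

Step 3 is incorrect due to a wrong exponent.
The step shows: z*exp(z)/(z + 1)
The correct value should be: z*exp(z)/(z + 1)**2

Explanation: The exponent -2 on z + 1 was incorrectly written as -1: the term z*exp(z)/(z + 1)**2 was incorrectly written as z*exp(z)/(z + 1)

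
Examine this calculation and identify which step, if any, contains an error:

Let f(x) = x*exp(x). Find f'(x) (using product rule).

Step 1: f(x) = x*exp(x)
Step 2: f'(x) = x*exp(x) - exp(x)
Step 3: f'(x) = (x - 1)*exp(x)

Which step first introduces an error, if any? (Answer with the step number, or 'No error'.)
Step 2

Step 2 is incorrect due to a sign flip.
The step shows: x*exp(x) - exp(x)
The correct value should be: x*exp(x) + exp(x)

Explanation: The sign of one term was flipped: the term exp(x) was incorrectly written as -exp(x)
The later steps are derived from this incorrect expression, so the error originates in Step 2.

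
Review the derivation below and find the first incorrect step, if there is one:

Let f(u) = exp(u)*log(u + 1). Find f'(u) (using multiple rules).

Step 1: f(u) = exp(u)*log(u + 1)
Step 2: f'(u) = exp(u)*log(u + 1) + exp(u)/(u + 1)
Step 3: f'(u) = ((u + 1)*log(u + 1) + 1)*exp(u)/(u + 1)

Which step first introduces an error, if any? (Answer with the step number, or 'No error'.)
No error

All steps in this derivation are correct.
The final answer f'(u) = ((u + 1)*log(u + 1) + 1)*exp(u)/(u + 1) is valid.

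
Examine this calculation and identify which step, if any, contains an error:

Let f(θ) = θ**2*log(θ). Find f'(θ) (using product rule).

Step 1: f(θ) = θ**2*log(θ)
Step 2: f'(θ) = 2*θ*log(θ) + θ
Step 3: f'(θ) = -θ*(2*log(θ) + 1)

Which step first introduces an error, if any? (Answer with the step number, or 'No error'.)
Step 3

Step 3 is incorrect due to a sign flip.
The step shows: -θ*(2*log(θ) + 1)
The correct value should be: θ*(2*log(θ) + 1)

Explanation: The sign of the whole expression was flipped: the term θ*(2*log(θ) + 1) was incorrectly written as -θ*(2*log(θ) + 1)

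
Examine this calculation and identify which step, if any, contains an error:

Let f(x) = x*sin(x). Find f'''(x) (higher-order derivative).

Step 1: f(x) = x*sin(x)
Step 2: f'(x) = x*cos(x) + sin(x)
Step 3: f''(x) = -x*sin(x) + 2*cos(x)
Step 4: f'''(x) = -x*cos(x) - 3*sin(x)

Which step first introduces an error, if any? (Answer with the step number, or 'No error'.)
No error

All steps in this derivation are correct.
The final answer f'''(x) = -x*cos(x) - 3*sin(x) is valid.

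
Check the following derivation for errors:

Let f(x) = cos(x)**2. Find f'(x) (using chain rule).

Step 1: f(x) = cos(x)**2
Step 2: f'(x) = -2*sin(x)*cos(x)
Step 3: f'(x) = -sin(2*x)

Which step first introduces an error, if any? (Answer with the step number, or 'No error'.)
No error

All steps in this derivation are correct.
The final answer f'(x) = -sin(2*x) is valid.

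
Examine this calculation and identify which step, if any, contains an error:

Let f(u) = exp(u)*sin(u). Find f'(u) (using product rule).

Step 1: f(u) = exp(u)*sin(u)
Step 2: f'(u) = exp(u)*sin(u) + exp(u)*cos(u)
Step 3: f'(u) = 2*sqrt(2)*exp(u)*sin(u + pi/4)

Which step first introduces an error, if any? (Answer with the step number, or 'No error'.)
Step 3

Step 3 is incorrect due to a wrong exponent.
The step shows: 2*sqrt(2)*exp(u)*sin(u + pi/4)
The correct value should be: sqrt(2)*exp(u)*sin(u + pi/4)

Explanation: The exponent 1/2 on 2 was incorrectly written as 3/2: the term sqrt(2)*exp(u)*sin(u + pi/4) was incorrectly written as 2*sqrt(2)*exp(u)*sin(u + pi/4)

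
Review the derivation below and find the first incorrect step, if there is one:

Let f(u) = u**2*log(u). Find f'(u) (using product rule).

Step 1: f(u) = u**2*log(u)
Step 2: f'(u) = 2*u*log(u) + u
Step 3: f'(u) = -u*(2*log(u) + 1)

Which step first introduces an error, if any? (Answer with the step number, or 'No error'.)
Step 3

Step 3 is incorrect due to a sign flip.
The step shows: -u*(2*log(u) + 1)
The correct value should be: u*(2*log(u) + 1)

Explanation: The sign of the whole expression was flipped: the term u*(2*log(u) + 1) was incorrectly written as -u*(2*log(u) + 1)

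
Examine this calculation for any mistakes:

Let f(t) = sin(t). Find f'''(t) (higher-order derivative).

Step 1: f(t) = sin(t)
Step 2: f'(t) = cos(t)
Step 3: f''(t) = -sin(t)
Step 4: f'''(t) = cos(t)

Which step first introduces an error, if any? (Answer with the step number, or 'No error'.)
Step 4

Step 4 is incorrect due to a sign flip.
The step shows: cos(t)
The correct value should be: -cos(t)

Explanation: The sign of the whole expression was flipped: the term -cos(t) was incorrectly written as cos(t)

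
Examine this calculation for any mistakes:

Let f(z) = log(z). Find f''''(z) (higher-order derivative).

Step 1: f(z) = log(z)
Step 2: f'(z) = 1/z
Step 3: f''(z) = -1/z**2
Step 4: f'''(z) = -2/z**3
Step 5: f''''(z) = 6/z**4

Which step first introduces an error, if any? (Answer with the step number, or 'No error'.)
Step 4

Step 4 is incorrect due to a sign flip.
The step shows: -2/z**3
The correct value should be: 2/z**3

Explanation: The sign of the whole expression was flipped: the term 2/z**3 was incorrectly written as -2/z**3
The later steps are derived from this incorrect expression, so the error originates in Step 4.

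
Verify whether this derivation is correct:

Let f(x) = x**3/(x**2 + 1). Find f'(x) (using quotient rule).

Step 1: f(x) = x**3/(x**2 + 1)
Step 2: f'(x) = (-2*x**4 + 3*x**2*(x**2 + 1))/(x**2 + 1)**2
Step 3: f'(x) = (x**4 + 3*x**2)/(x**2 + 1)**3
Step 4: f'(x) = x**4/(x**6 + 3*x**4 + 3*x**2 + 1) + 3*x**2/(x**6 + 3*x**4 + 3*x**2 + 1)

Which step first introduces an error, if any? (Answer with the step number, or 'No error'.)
Step 3

Step 3 is incorrect due to a wrong exponent.
The step shows: (x**4 + 3*x**2)/(x**2 + 1)**3
The correct value should be: (x**4 + 3*x**2)/(x**2 + 1)**2

Explanation: The exponent -2 on x**2 + 1 was incorrectly written as -3: the term (x**4 + 3*x**2)/(x**2 + 1)**2 was incorrectly written as (x**4 + 3*x**2)/(x**2 + 1)**3
The later steps are derived from this incorrect expression, so the error originates in Step 3.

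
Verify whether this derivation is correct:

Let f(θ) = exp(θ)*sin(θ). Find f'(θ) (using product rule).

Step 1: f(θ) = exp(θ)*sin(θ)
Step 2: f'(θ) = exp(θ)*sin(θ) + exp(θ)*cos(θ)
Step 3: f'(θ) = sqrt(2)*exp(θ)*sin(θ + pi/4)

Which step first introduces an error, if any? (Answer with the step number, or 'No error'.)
No error

All steps in this derivation are correct.
The final answer f'(θ) = sqrt(2)*exp(θ)*sin(θ + pi/4) is valid.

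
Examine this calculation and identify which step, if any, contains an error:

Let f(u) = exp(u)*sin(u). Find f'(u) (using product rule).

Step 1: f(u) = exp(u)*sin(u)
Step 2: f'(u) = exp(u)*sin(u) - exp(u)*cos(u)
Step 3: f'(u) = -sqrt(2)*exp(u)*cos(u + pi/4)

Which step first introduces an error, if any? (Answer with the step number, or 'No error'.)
Step 2

Step 2 is incorrect due to a sign flip.
The step shows: exp(u)*sin(u) - exp(u)*cos(u)
The correct value should be: exp(u)*sin(u) + exp(u)*cos(u)

Explanation: The sign of one term was flipped: the term exp(u)*cos(u) was incorrectly written as -exp(u)*cos(u)
The later steps are derived from this incorrect expression, so the error originates in Step 2.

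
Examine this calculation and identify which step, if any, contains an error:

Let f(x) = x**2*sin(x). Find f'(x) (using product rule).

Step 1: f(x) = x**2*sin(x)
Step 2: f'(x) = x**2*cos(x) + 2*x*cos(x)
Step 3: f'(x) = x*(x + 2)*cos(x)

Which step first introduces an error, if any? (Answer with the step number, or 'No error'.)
Step 2

Step 2 is incorrect due to a wrong trig function.
The step shows: x**2*cos(x) + 2*x*cos(x)
The correct value should be: x**2*cos(x) + 2*x*sin(x)

Explanation: sin(x) was incorrectly written as cos(x): the term 2*x*sin(x) was incorrectly written as 2*x*cos(x)
The later steps are derived from this incorrect expression, so the error originates in Step 2.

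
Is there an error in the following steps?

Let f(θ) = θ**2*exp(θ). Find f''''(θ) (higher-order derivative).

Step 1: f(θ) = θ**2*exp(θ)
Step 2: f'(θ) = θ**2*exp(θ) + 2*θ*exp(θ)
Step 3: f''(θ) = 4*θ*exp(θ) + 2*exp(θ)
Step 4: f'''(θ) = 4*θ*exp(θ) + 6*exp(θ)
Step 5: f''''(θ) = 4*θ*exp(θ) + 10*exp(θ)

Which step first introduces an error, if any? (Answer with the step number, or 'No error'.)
Step 3

Step 3 is incorrect due to a dropped term.
The step shows: 4*θ*exp(θ) + 2*exp(θ)
The correct value should be: θ**2*exp(θ) + 4*θ*exp(θ) + 2*exp(θ)

Explanation: A term was dropped: the term θ**2*exp(θ) was incorrectly omitted
The later steps are derived from this incorrect expression, so the error originates in Step 3.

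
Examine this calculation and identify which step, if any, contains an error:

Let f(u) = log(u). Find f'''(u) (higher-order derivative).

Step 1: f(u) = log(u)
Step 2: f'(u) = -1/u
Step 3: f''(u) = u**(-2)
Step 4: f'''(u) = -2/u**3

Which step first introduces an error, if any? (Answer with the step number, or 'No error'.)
Step 2

Step 2 is incorrect due to a sign flip.
The step shows: -1/u
The correct value should be: 1/u

Explanation: The sign of the whole expression was flipped: the term 1/u was incorrectly written as -1/u
The later steps are derived from this incorrect expression, so the error originates in Step 2.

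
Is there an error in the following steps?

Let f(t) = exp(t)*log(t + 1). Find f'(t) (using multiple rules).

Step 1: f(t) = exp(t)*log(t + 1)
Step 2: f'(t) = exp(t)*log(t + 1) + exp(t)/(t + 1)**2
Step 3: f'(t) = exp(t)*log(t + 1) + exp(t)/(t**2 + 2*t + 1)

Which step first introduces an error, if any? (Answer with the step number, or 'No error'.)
Step 2

Step 2 is incorrect due to a wrong exponent.
The step shows: exp(t)*log(t + 1) + exp(t)/(t + 1)**2
The correct value should be: exp(t)*log(t + 1) + exp(t)/(t + 1)

Explanation: The exponent -1 on t + 1 was incorrectly written as -2: the term exp(t)/(t + 1) was incorrectly written as exp(t)/(t + 1)**2
The later steps are derived from this incorrect expression, so the error originates in Step 2.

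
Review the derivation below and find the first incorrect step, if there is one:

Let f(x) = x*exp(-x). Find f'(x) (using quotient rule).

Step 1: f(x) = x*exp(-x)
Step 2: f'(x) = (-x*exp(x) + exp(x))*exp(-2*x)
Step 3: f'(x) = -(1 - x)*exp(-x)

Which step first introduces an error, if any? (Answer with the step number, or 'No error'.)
Step 3

Step 3 is incorrect due to a sign flip.
The step shows: -(1 - x)*exp(-x)
The correct value should be: (1 - x)*exp(-x)

Explanation: The sign of the whole expression was flipped: the term (1 - x)*exp(-x) was incorrectly written as -(1 - x)*exp(-x)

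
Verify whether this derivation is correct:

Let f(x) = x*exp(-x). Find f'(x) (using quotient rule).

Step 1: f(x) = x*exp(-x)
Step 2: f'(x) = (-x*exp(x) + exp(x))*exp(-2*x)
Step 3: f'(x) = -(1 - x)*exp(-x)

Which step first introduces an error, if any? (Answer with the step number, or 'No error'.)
Step 3

Step 3 is incorrect due to a sign flip.
The step shows: -(1 - x)*exp(-x)
The correct value should be: (1 - x)*exp(-x)

Explanation: The sign of the whole expression was flipped: the term (1 - x)*exp(-x) was incorrectly written as -(1 - x)*exp(-x)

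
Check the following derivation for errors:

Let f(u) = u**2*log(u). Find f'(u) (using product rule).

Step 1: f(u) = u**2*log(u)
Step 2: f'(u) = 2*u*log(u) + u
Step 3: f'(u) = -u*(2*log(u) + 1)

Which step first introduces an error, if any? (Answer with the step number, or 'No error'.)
Step 3

Step 3 is incorrect due to a sign flip.
The step shows: -u*(2*log(u) + 1)
The correct value should be: u*(2*log(u) + 1)

Explanation: The sign of the whole expression was flipped: the term u*(2*log(u) + 1) was incorrectly written as -u*(2*log(u) + 1)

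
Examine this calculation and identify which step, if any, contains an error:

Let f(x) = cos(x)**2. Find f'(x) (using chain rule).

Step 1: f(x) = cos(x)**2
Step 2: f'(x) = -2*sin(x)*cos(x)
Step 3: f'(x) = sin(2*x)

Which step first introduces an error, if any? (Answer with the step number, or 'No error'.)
Step 3

Step 3 is incorrect due to a sign flip.
The step shows: sin(2*x)
The correct value should be: -sin(2*x)

Explanation: The sign of the whole expression was flipped: the term -sin(2*x) was incorrectly written as sin(2*x)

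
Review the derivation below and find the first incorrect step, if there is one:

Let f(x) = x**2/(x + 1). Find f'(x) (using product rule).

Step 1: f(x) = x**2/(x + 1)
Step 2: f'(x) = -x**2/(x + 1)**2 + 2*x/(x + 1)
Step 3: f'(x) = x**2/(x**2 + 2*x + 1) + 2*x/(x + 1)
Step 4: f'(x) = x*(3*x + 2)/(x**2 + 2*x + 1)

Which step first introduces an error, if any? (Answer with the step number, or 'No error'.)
Step 3

Step 3 is incorrect due to a sign flip.
The step shows: x**2/(x**2 + 2*x + 1) + 2*x/(x + 1)
The correct value should be: -x**2/(x**2 + 2*x + 1) + 2*x/(x + 1)

Explanation: The sign of one term was flipped: the term -x**2/(x**2 + 2*x + 1) was incorrectly written as x**2/(x**2 + 2*x + 1)
The later steps are derived from this incorrect expression, so the error originates in Step 3.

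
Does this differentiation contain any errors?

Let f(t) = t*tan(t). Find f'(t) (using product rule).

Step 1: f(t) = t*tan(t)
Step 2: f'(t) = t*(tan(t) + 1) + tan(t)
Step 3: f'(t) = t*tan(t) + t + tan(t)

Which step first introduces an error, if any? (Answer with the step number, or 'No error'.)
Step 2

Step 2 is incorrect due to a wrong exponent.
The step shows: t*(tan(t) + 1) + tan(t)
The correct value should be: t*(tan(t)**2 + 1) + tan(t)

Explanation: The exponent 2 on tan(t) was incorrectly written as 1: the term t*(tan(t)**2 + 1) was incorrectly written as t*(tan(t) + 1)
The later steps are derived from this incorrect expression, so the error originates in Step 2.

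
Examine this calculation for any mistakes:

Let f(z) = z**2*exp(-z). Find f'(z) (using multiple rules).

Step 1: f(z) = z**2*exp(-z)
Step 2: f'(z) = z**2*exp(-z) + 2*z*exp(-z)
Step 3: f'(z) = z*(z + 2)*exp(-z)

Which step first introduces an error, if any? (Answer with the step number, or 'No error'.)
Step 2

Step 2 is incorrect due to a sign flip.
The step shows: z**2*exp(-z) + 2*z*exp(-z)
The correct value should be: -z**2*exp(-z) + 2*z*exp(-z)

Explanation: The sign of one term was flipped: the term -z**2*exp(-z) was incorrectly written as z**2*exp(-z)
The later steps are derived from this incorrect expression, so the error originates in Step 2.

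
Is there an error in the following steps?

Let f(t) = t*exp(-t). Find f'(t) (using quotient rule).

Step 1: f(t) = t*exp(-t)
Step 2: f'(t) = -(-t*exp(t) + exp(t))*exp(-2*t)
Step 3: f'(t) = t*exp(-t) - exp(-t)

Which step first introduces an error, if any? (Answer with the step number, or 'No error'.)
Step 2

Step 2 is incorrect due to a sign flip.
The step shows: -(-t*exp(t) + exp(t))*exp(-2*t)
The correct value should be: (-t*exp(t) + exp(t))*exp(-2*t)

Explanation: The sign of the whole expression was flipped: the term (-t*exp(t) + exp(t))*exp(-2*t) was incorrectly written as -(-t*exp(t) + exp(t))*exp(-2*t)
The later steps are derived from this incorrect expression, so the error originates in Step 2.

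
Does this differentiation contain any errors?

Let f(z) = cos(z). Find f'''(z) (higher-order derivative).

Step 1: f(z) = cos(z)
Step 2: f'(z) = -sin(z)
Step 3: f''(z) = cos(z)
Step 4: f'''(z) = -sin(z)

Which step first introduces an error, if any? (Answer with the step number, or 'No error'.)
Step 3

Step 3 is incorrect due to a sign flip.
The step shows: cos(z)
The correct value should be: -cos(z)

Explanation: The sign of the whole expression was flipped: the term -cos(z) was incorrectly written as cos(z)
The later steps are derived from this incorrect expression, so the error originates in Step 3.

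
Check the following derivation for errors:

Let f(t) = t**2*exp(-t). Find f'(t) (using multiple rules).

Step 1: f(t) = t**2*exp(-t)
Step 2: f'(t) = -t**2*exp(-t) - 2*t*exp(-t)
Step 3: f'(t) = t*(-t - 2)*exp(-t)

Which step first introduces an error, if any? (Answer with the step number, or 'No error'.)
Step 2

Step 2 is incorrect due to a sign flip.
The step shows: -t**2*exp(-t) - 2*t*exp(-t)
The correct value should be: -t**2*exp(-t) + 2*t*exp(-t)

Explanation: The sign of one term was flipped: the term 2*t*exp(-t) was incorrectly written as -2*t*exp(-t)
The later steps are derived from this incorrect expression, so the error originates in Step 2.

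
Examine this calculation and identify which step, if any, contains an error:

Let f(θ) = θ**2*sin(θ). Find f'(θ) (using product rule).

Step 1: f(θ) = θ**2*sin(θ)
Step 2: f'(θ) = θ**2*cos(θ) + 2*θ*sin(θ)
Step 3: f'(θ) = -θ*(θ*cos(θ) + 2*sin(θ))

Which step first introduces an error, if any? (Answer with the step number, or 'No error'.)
Step 3

Step 3 is incorrect due to a sign flip.
The step shows: -θ*(θ*cos(θ) + 2*sin(θ))
The correct value should be: θ*(θ*cos(θ) + 2*sin(θ))

Explanation: The sign of the whole expression was flipped: the term θ*(θ*cos(θ) + 2*sin(θ)) was incorrectly written as -θ*(θ*cos(θ) + 2*sin(θ))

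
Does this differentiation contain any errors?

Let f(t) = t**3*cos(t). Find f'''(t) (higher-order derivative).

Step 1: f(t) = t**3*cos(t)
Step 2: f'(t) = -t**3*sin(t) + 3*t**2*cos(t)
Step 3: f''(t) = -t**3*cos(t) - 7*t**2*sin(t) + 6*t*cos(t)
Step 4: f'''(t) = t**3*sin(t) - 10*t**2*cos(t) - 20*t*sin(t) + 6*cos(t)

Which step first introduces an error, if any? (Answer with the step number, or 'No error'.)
Step 3

Step 3 is incorrect due to a wrong coefficient.
The step shows: -t**3*cos(t) - 7*t**2*sin(t) + 6*t*cos(t)
The correct value should be: -t**3*cos(t) - 6*t**2*sin(t) + 6*t*cos(t)

Explanation: The coefficient -6 was incorrectly written as -7: the term -6*t**2*sin(t) was incorrectly written as -7*t**2*sin(t)
The later steps are derived from this incorrect expression, so the error originates in Step 3.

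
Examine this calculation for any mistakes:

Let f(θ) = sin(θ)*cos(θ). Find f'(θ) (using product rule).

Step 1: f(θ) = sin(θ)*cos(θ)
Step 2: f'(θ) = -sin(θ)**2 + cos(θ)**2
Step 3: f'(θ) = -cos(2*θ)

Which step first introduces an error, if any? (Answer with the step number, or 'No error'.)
Step 3

Step 3 is incorrect due to a sign flip.
The step shows: -cos(2*θ)
The correct value should be: cos(2*θ)

Explanation: The sign of the whole expression was flipped: the term cos(2*θ) was incorrectly written as -cos(2*θ)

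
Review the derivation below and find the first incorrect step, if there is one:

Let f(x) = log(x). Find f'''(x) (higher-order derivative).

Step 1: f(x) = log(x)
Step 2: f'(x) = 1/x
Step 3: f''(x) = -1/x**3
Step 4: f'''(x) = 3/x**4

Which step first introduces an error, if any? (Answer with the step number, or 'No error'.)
Step 3

Step 3 is incorrect due to a wrong exponent.
The step shows: -1/x**3
The correct value should be: -1/x**2

Explanation: The exponent -2 on x was incorrectly written as -3: the term -1/x**2 was incorrectly written as -1/x**3
The later steps are derived from this incorrect expression, so the error originates in Step 3.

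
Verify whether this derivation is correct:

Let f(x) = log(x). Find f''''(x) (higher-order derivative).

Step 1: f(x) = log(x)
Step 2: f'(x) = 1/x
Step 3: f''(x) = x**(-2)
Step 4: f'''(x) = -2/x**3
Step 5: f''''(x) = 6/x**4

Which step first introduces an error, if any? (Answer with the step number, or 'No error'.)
Step 3

Step 3 is incorrect due to a sign flip.
The step shows: x**(-2)
The correct value should be: -1/x**2

Explanation: The sign of the whole expression was flipped: the term -1/x**2 was incorrectly written as x**(-2)
The later steps are derived from this incorrect expression, so the error originates in Step 3.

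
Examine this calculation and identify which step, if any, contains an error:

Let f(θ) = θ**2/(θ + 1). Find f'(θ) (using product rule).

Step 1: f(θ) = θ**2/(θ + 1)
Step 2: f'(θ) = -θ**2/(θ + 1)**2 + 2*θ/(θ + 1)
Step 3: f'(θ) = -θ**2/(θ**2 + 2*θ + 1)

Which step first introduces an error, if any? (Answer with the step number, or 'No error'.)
Step 3

Step 3 is incorrect due to a dropped term.
The step shows: -θ**2/(θ**2 + 2*θ + 1)
The correct value should be: -θ**2/(θ**2 + 2*θ + 1) + 2*θ/(θ + 1)

Explanation: A term was dropped: the term 2*θ/(θ + 1) was incorrectly omitted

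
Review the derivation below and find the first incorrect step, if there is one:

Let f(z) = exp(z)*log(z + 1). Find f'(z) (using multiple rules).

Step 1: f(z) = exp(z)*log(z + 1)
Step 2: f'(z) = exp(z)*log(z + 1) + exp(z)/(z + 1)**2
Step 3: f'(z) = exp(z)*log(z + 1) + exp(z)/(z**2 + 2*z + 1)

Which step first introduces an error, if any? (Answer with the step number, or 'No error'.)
Step 2

Step 2 is incorrect due to a wrong exponent.
The step shows: exp(z)*log(z + 1) + exp(z)/(z + 1)**2
The correct value should be: exp(z)*log(z + 1) + exp(z)/(z + 1)

Explanation: The exponent -1 on z + 1 was incorrectly written as -2: the term exp(z)/(z + 1) was incorrectly written as exp(z)/(z + 1)**2
The later steps are derived from this incorrect expression, so the error originates in Step 2.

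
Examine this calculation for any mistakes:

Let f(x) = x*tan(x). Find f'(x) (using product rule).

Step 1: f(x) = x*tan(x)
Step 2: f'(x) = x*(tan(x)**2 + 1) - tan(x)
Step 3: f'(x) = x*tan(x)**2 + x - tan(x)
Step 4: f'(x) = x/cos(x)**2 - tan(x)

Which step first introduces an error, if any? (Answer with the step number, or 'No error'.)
Step 2

Step 2 is incorrect due to a sign flip.
The step shows: x*(tan(x)**2 + 1) - tan(x)
The correct value should be: x*(tan(x)**2 + 1) + tan(x)

Explanation: The sign of one term was flipped: the term tan(x) was incorrectly written as -tan(x)
The later steps are derived from this incorrect expression, so the error originates in Step 2.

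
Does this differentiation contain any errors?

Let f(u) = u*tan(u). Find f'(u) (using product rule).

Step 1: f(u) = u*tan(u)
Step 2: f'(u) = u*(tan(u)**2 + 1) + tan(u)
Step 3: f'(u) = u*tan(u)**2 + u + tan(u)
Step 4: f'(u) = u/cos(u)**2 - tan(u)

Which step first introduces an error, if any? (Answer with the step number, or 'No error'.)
Step 4

Step 4 is incorrect due to a sign flip.
The step shows: u/cos(u)**2 - tan(u)
The correct value should be: u/cos(u)**2 + tan(u)

Explanation: The sign of one term was flipped: the term tan(u) was incorrectly written as -tan(u)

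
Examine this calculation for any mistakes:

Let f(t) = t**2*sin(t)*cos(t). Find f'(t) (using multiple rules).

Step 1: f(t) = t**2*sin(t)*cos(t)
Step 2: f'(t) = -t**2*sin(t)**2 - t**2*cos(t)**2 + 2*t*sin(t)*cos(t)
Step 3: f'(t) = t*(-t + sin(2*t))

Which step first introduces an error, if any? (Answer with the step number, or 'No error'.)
Step 2

Step 2 is incorrect due to a sign flip.
The step shows: -t**2*sin(t)**2 - t**2*cos(t)**2 + 2*t*sin(t)*cos(t)
The correct value should be: -t**2*sin(t)**2 + t**2*cos(t)**2 + 2*t*sin(t)*cos(t)

Explanation: The sign of one term was flipped: the term t**2*cos(t)**2 was incorrectly written as -t**2*cos(t)**2
The later steps are derived from this incorrect expression, so the error originates in Step 2.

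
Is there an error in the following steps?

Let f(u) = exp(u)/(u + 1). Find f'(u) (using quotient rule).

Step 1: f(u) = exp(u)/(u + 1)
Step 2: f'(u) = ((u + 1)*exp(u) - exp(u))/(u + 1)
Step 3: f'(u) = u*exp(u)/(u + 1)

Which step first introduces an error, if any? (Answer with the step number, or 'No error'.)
Step 2

Step 2 is incorrect due to a wrong exponent.
The step shows: ((u + 1)*exp(u) - exp(u))/(u + 1)
The correct value should be: ((u + 1)*exp(u) - exp(u))/(u + 1)**2

Explanation: The exponent -2 on u + 1 was incorrectly written as -1: the term ((u + 1)*exp(u) - exp(u))/(u + 1)**2 was incorrectly written as ((u + 1)*exp(u) - exp(u))/(u + 1)
The later steps are derived from this incorrect expression, so the error originates in Step 2.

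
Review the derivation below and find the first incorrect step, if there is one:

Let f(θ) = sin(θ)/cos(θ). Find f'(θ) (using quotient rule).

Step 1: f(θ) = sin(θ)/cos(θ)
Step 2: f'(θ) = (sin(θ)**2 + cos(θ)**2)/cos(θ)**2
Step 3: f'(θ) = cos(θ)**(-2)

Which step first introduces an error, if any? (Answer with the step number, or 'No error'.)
No error

All steps in this derivation are correct.
The final answer f'(θ) = cos(θ)**(-2) is valid.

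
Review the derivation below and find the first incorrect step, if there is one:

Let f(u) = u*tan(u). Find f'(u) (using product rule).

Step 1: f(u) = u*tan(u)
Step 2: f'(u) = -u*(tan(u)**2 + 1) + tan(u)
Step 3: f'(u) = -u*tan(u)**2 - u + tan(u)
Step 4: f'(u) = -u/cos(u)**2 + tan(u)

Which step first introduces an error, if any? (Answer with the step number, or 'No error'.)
Step 2

Step 2 is incorrect due to a sign flip.
The step shows: -u*(tan(u)**2 + 1) + tan(u)
The correct value should be: u*(tan(u)**2 + 1) + tan(u)

Explanation: The sign of one term was flipped: the term u*(tan(u)**2 + 1) was incorrectly written as -u*(tan(u)**2 + 1)
The later steps are derived from this incorrect expression, so the error originates in Step 2.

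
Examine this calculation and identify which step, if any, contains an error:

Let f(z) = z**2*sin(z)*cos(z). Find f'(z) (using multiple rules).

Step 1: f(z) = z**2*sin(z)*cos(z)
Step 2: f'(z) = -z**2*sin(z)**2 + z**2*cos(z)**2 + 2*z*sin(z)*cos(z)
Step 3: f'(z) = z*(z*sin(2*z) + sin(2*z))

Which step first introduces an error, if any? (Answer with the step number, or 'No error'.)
Step 3

Step 3 is incorrect due to a wrong trig function.
The step shows: z*(z*sin(2*z) + sin(2*z))
The correct value should be: z*(z*cos(2*z) + sin(2*z))

Explanation: cos(2*z) was incorrectly written as sin(2*z): the term z*(z*cos(2*z) + sin(2*z)) was incorrectly written as z*(z*sin(2*z) + sin(2*z))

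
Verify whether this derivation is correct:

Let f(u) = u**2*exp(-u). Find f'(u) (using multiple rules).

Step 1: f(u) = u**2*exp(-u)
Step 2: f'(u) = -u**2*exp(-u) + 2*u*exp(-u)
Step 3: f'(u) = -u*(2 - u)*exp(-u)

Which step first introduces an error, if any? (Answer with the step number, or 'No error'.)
Step 3

Step 3 is incorrect due to a sign flip.
The step shows: -u*(2 - u)*exp(-u)
The correct value should be: u*(2 - u)*exp(-u)

Explanation: The sign of the whole expression was flipped: the term u*(2 - u)*exp(-u) was incorrectly written as -u*(2 - u)*exp(-u)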